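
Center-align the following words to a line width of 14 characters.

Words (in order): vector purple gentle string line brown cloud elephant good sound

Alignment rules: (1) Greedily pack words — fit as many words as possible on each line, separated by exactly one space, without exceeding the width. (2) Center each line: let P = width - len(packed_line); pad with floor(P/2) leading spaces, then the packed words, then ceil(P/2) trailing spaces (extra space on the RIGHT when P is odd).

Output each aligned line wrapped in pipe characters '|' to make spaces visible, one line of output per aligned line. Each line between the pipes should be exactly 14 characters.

Line 1: ['vector', 'purple'] (min_width=13, slack=1)
Line 2: ['gentle', 'string'] (min_width=13, slack=1)
Line 3: ['line', 'brown'] (min_width=10, slack=4)
Line 4: ['cloud', 'elephant'] (min_width=14, slack=0)
Line 5: ['good', 'sound'] (min_width=10, slack=4)

Answer: |vector purple |
|gentle string |
|  line brown  |
|cloud elephant|
|  good sound  |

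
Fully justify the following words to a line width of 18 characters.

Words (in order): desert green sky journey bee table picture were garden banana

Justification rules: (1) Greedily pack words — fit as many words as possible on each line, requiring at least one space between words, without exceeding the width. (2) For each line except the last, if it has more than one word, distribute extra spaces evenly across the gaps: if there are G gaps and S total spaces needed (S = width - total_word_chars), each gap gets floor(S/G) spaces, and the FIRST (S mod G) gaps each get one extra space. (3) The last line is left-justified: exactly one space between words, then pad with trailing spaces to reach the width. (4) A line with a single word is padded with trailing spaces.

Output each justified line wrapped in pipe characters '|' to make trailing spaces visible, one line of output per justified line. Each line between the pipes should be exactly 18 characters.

Answer: |desert  green  sky|
|journey  bee table|
|picture       were|
|garden banana     |

Derivation:
Line 1: ['desert', 'green', 'sky'] (min_width=16, slack=2)
Line 2: ['journey', 'bee', 'table'] (min_width=17, slack=1)
Line 3: ['picture', 'were'] (min_width=12, slack=6)
Line 4: ['garden', 'banana'] (min_width=13, slack=5)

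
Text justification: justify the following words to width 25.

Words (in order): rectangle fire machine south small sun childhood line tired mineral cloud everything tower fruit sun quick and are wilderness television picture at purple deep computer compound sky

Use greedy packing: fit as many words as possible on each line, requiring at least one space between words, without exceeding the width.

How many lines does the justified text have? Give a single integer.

Answer: 8

Derivation:
Line 1: ['rectangle', 'fire', 'machine'] (min_width=22, slack=3)
Line 2: ['south', 'small', 'sun', 'childhood'] (min_width=25, slack=0)
Line 3: ['line', 'tired', 'mineral', 'cloud'] (min_width=24, slack=1)
Line 4: ['everything', 'tower', 'fruit'] (min_width=22, slack=3)
Line 5: ['sun', 'quick', 'and', 'are'] (min_width=17, slack=8)
Line 6: ['wilderness', 'television'] (min_width=21, slack=4)
Line 7: ['picture', 'at', 'purple', 'deep'] (min_width=22, slack=3)
Line 8: ['computer', 'compound', 'sky'] (min_width=21, slack=4)
Total lines: 8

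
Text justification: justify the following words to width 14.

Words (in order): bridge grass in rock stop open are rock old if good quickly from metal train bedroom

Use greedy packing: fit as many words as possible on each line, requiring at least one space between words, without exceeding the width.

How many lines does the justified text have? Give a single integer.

Line 1: ['bridge', 'grass'] (min_width=12, slack=2)
Line 2: ['in', 'rock', 'stop'] (min_width=12, slack=2)
Line 3: ['open', 'are', 'rock'] (min_width=13, slack=1)
Line 4: ['old', 'if', 'good'] (min_width=11, slack=3)
Line 5: ['quickly', 'from'] (min_width=12, slack=2)
Line 6: ['metal', 'train'] (min_width=11, slack=3)
Line 7: ['bedroom'] (min_width=7, slack=7)
Total lines: 7

Answer: 7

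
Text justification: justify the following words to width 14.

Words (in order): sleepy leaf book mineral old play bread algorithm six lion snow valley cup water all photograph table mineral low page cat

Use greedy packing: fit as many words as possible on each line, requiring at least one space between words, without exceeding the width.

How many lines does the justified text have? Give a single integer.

Line 1: ['sleepy', 'leaf'] (min_width=11, slack=3)
Line 2: ['book', 'mineral'] (min_width=12, slack=2)
Line 3: ['old', 'play', 'bread'] (min_width=14, slack=0)
Line 4: ['algorithm', 'six'] (min_width=13, slack=1)
Line 5: ['lion', 'snow'] (min_width=9, slack=5)
Line 6: ['valley', 'cup'] (min_width=10, slack=4)
Line 7: ['water', 'all'] (min_width=9, slack=5)
Line 8: ['photograph'] (min_width=10, slack=4)
Line 9: ['table', 'mineral'] (min_width=13, slack=1)
Line 10: ['low', 'page', 'cat'] (min_width=12, slack=2)
Total lines: 10

Answer: 10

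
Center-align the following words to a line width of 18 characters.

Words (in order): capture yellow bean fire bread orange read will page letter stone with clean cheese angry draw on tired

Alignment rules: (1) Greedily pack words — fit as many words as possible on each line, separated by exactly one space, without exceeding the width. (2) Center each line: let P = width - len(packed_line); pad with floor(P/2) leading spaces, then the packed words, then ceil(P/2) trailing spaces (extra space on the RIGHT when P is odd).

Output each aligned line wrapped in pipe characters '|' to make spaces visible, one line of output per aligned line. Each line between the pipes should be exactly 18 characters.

Answer: |  capture yellow  |
| bean fire bread  |
| orange read will |
|page letter stone |
|with clean cheese |
|  angry draw on   |
|      tired       |

Derivation:
Line 1: ['capture', 'yellow'] (min_width=14, slack=4)
Line 2: ['bean', 'fire', 'bread'] (min_width=15, slack=3)
Line 3: ['orange', 'read', 'will'] (min_width=16, slack=2)
Line 4: ['page', 'letter', 'stone'] (min_width=17, slack=1)
Line 5: ['with', 'clean', 'cheese'] (min_width=17, slack=1)
Line 6: ['angry', 'draw', 'on'] (min_width=13, slack=5)
Line 7: ['tired'] (min_width=5, slack=13)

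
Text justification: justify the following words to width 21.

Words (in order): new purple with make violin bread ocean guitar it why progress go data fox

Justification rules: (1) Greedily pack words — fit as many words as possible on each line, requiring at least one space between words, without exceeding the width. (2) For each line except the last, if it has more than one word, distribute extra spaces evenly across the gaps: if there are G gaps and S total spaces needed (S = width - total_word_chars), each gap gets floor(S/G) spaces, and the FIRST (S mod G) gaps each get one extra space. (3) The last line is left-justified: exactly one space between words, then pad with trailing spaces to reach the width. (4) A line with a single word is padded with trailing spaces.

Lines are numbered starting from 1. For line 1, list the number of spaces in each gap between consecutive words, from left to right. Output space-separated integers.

Answer: 2 1 1

Derivation:
Line 1: ['new', 'purple', 'with', 'make'] (min_width=20, slack=1)
Line 2: ['violin', 'bread', 'ocean'] (min_width=18, slack=3)
Line 3: ['guitar', 'it', 'why'] (min_width=13, slack=8)
Line 4: ['progress', 'go', 'data', 'fox'] (min_width=20, slack=1)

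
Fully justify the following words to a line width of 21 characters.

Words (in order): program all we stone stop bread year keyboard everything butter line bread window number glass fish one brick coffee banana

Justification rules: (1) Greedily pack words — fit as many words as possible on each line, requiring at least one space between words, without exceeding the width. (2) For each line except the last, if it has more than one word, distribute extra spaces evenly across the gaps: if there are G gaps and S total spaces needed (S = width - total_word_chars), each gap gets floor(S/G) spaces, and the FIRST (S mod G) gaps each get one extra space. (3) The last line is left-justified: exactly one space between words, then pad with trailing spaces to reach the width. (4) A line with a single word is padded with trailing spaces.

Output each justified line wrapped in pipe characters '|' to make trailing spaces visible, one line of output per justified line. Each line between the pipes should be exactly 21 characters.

Answer: |program  all we stone|
|stop    bread    year|
|keyboard   everything|
|butter   line   bread|
|window  number  glass|
|fish one brick coffee|
|banana               |

Derivation:
Line 1: ['program', 'all', 'we', 'stone'] (min_width=20, slack=1)
Line 2: ['stop', 'bread', 'year'] (min_width=15, slack=6)
Line 3: ['keyboard', 'everything'] (min_width=19, slack=2)
Line 4: ['butter', 'line', 'bread'] (min_width=17, slack=4)
Line 5: ['window', 'number', 'glass'] (min_width=19, slack=2)
Line 6: ['fish', 'one', 'brick', 'coffee'] (min_width=21, slack=0)
Line 7: ['banana'] (min_width=6, slack=15)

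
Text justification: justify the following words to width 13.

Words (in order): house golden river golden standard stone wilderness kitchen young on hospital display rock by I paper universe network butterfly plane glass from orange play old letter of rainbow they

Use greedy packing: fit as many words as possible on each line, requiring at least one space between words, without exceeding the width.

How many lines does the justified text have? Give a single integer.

Line 1: ['house', 'golden'] (min_width=12, slack=1)
Line 2: ['river', 'golden'] (min_width=12, slack=1)
Line 3: ['standard'] (min_width=8, slack=5)
Line 4: ['stone'] (min_width=5, slack=8)
Line 5: ['wilderness'] (min_width=10, slack=3)
Line 6: ['kitchen', 'young'] (min_width=13, slack=0)
Line 7: ['on', 'hospital'] (min_width=11, slack=2)
Line 8: ['display', 'rock'] (min_width=12, slack=1)
Line 9: ['by', 'I', 'paper'] (min_width=10, slack=3)
Line 10: ['universe'] (min_width=8, slack=5)
Line 11: ['network'] (min_width=7, slack=6)
Line 12: ['butterfly'] (min_width=9, slack=4)
Line 13: ['plane', 'glass'] (min_width=11, slack=2)
Line 14: ['from', 'orange'] (min_width=11, slack=2)
Line 15: ['play', 'old'] (min_width=8, slack=5)
Line 16: ['letter', 'of'] (min_width=9, slack=4)
Line 17: ['rainbow', 'they'] (min_width=12, slack=1)
Total lines: 17

Answer: 17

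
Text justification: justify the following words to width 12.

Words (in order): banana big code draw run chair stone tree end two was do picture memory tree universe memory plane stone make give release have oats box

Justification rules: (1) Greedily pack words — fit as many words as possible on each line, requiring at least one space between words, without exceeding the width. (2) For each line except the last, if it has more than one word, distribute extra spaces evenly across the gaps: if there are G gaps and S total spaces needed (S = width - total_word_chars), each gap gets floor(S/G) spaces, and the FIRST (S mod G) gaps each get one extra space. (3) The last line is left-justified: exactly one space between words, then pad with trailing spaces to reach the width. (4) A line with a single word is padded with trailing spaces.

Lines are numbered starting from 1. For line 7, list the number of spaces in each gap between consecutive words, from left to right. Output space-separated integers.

Line 1: ['banana', 'big'] (min_width=10, slack=2)
Line 2: ['code', 'draw'] (min_width=9, slack=3)
Line 3: ['run', 'chair'] (min_width=9, slack=3)
Line 4: ['stone', 'tree'] (min_width=10, slack=2)
Line 5: ['end', 'two', 'was'] (min_width=11, slack=1)
Line 6: ['do', 'picture'] (min_width=10, slack=2)
Line 7: ['memory', 'tree'] (min_width=11, slack=1)
Line 8: ['universe'] (min_width=8, slack=4)
Line 9: ['memory', 'plane'] (min_width=12, slack=0)
Line 10: ['stone', 'make'] (min_width=10, slack=2)
Line 11: ['give', 'release'] (min_width=12, slack=0)
Line 12: ['have', 'oats'] (min_width=9, slack=3)
Line 13: ['box'] (min_width=3, slack=9)

Answer: 2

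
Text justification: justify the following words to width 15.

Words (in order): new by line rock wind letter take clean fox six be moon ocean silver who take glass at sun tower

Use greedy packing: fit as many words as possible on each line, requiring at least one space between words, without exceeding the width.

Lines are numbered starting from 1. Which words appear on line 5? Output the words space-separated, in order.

Answer: be moon ocean

Derivation:
Line 1: ['new', 'by', 'line'] (min_width=11, slack=4)
Line 2: ['rock', 'wind'] (min_width=9, slack=6)
Line 3: ['letter', 'take'] (min_width=11, slack=4)
Line 4: ['clean', 'fox', 'six'] (min_width=13, slack=2)
Line 5: ['be', 'moon', 'ocean'] (min_width=13, slack=2)
Line 6: ['silver', 'who', 'take'] (min_width=15, slack=0)
Line 7: ['glass', 'at', 'sun'] (min_width=12, slack=3)
Line 8: ['tower'] (min_width=5, slack=10)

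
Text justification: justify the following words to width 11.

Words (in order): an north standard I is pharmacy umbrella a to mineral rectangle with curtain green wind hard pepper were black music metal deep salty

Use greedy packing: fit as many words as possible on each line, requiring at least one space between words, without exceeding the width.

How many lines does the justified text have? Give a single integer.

Answer: 13

Derivation:
Line 1: ['an', 'north'] (min_width=8, slack=3)
Line 2: ['standard', 'I'] (min_width=10, slack=1)
Line 3: ['is', 'pharmacy'] (min_width=11, slack=0)
Line 4: ['umbrella', 'a'] (min_width=10, slack=1)
Line 5: ['to', 'mineral'] (min_width=10, slack=1)
Line 6: ['rectangle'] (min_width=9, slack=2)
Line 7: ['with'] (min_width=4, slack=7)
Line 8: ['curtain'] (min_width=7, slack=4)
Line 9: ['green', 'wind'] (min_width=10, slack=1)
Line 10: ['hard', 'pepper'] (min_width=11, slack=0)
Line 11: ['were', 'black'] (min_width=10, slack=1)
Line 12: ['music', 'metal'] (min_width=11, slack=0)
Line 13: ['deep', 'salty'] (min_width=10, slack=1)
Total lines: 13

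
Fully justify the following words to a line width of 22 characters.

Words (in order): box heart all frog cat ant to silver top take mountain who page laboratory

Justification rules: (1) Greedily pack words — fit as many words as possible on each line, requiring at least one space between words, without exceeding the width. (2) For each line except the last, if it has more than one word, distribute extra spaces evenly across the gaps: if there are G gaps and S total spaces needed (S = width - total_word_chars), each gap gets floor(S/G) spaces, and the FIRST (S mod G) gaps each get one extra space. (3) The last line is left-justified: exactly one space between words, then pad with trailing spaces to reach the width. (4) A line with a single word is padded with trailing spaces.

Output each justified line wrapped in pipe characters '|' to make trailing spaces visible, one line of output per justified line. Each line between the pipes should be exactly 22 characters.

Line 1: ['box', 'heart', 'all', 'frog', 'cat'] (min_width=22, slack=0)
Line 2: ['ant', 'to', 'silver', 'top', 'take'] (min_width=22, slack=0)
Line 3: ['mountain', 'who', 'page'] (min_width=17, slack=5)
Line 4: ['laboratory'] (min_width=10, slack=12)

Answer: |box heart all frog cat|
|ant to silver top take|
|mountain    who   page|
|laboratory            |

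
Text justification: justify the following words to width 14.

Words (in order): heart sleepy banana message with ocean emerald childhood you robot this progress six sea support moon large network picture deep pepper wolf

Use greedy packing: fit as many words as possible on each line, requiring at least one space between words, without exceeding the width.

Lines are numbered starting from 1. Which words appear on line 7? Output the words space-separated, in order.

Answer: progress six

Derivation:
Line 1: ['heart', 'sleepy'] (min_width=12, slack=2)
Line 2: ['banana', 'message'] (min_width=14, slack=0)
Line 3: ['with', 'ocean'] (min_width=10, slack=4)
Line 4: ['emerald'] (min_width=7, slack=7)
Line 5: ['childhood', 'you'] (min_width=13, slack=1)
Line 6: ['robot', 'this'] (min_width=10, slack=4)
Line 7: ['progress', 'six'] (min_width=12, slack=2)
Line 8: ['sea', 'support'] (min_width=11, slack=3)
Line 9: ['moon', 'large'] (min_width=10, slack=4)
Line 10: ['network'] (min_width=7, slack=7)
Line 11: ['picture', 'deep'] (min_width=12, slack=2)
Line 12: ['pepper', 'wolf'] (min_width=11, slack=3)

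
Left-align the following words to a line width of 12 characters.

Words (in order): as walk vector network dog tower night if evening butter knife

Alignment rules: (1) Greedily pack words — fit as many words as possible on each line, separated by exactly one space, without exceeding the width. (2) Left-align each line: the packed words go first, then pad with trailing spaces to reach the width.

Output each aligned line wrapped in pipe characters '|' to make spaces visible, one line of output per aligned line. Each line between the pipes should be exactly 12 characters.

Line 1: ['as', 'walk'] (min_width=7, slack=5)
Line 2: ['vector'] (min_width=6, slack=6)
Line 3: ['network', 'dog'] (min_width=11, slack=1)
Line 4: ['tower', 'night'] (min_width=11, slack=1)
Line 5: ['if', 'evening'] (min_width=10, slack=2)
Line 6: ['butter', 'knife'] (min_width=12, slack=0)

Answer: |as walk     |
|vector      |
|network dog |
|tower night |
|if evening  |
|butter knife|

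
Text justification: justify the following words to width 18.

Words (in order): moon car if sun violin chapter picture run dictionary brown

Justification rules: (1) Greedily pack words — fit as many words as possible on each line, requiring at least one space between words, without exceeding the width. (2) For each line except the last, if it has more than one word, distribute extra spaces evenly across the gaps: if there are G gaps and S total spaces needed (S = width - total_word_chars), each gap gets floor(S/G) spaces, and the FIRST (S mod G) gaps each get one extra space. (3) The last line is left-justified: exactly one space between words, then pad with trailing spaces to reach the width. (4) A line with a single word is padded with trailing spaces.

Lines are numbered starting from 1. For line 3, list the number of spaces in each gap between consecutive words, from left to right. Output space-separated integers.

Answer: 8

Derivation:
Line 1: ['moon', 'car', 'if', 'sun'] (min_width=15, slack=3)
Line 2: ['violin', 'chapter'] (min_width=14, slack=4)
Line 3: ['picture', 'run'] (min_width=11, slack=7)
Line 4: ['dictionary', 'brown'] (min_width=16, slack=2)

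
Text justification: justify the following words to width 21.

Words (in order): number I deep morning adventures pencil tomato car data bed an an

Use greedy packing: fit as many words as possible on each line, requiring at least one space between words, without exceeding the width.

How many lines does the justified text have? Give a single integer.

Line 1: ['number', 'I', 'deep', 'morning'] (min_width=21, slack=0)
Line 2: ['adventures', 'pencil'] (min_width=17, slack=4)
Line 3: ['tomato', 'car', 'data', 'bed'] (min_width=19, slack=2)
Line 4: ['an', 'an'] (min_width=5, slack=16)
Total lines: 4

Answer: 4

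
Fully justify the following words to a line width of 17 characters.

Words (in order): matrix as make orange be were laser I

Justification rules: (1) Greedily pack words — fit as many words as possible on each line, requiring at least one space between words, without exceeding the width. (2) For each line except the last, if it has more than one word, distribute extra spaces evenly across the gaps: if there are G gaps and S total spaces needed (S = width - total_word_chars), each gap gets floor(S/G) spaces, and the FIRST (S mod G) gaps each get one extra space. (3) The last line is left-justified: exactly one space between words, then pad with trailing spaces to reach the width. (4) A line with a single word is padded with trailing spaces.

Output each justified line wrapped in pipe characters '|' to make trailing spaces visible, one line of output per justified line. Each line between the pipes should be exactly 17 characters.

Answer: |matrix   as  make|
|orange   be  were|
|laser I          |

Derivation:
Line 1: ['matrix', 'as', 'make'] (min_width=14, slack=3)
Line 2: ['orange', 'be', 'were'] (min_width=14, slack=3)
Line 3: ['laser', 'I'] (min_width=7, slack=10)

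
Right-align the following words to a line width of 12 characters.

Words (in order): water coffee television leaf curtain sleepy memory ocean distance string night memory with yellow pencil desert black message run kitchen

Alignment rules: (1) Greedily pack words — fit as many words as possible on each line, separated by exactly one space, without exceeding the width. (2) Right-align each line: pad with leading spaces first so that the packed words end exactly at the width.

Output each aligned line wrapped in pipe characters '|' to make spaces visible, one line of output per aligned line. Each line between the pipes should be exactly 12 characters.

Answer: |water coffee|
|  television|
|leaf curtain|
|      sleepy|
|memory ocean|
|    distance|
|string night|
| memory with|
|      yellow|
|      pencil|
|desert black|
| message run|
|     kitchen|

Derivation:
Line 1: ['water', 'coffee'] (min_width=12, slack=0)
Line 2: ['television'] (min_width=10, slack=2)
Line 3: ['leaf', 'curtain'] (min_width=12, slack=0)
Line 4: ['sleepy'] (min_width=6, slack=6)
Line 5: ['memory', 'ocean'] (min_width=12, slack=0)
Line 6: ['distance'] (min_width=8, slack=4)
Line 7: ['string', 'night'] (min_width=12, slack=0)
Line 8: ['memory', 'with'] (min_width=11, slack=1)
Line 9: ['yellow'] (min_width=6, slack=6)
Line 10: ['pencil'] (min_width=6, slack=6)
Line 11: ['desert', 'black'] (min_width=12, slack=0)
Line 12: ['message', 'run'] (min_width=11, slack=1)
Line 13: ['kitchen'] (min_width=7, slack=5)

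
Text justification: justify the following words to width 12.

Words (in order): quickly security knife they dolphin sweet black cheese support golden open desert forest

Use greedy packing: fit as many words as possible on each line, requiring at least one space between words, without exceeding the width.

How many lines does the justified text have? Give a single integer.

Answer: 10

Derivation:
Line 1: ['quickly'] (min_width=7, slack=5)
Line 2: ['security'] (min_width=8, slack=4)
Line 3: ['knife', 'they'] (min_width=10, slack=2)
Line 4: ['dolphin'] (min_width=7, slack=5)
Line 5: ['sweet', 'black'] (min_width=11, slack=1)
Line 6: ['cheese'] (min_width=6, slack=6)
Line 7: ['support'] (min_width=7, slack=5)
Line 8: ['golden', 'open'] (min_width=11, slack=1)
Line 9: ['desert'] (min_width=6, slack=6)
Line 10: ['forest'] (min_width=6, slack=6)
Total lines: 10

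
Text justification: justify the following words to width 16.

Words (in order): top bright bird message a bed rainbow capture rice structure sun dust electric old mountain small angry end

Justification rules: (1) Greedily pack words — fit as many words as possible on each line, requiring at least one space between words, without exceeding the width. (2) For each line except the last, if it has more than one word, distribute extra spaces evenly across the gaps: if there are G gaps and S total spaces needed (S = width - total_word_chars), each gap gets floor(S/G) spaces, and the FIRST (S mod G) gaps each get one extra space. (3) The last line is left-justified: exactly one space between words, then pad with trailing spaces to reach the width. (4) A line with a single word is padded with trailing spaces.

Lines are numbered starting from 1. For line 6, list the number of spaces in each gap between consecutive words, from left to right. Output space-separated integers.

Line 1: ['top', 'bright', 'bird'] (min_width=15, slack=1)
Line 2: ['message', 'a', 'bed'] (min_width=13, slack=3)
Line 3: ['rainbow', 'capture'] (min_width=15, slack=1)
Line 4: ['rice', 'structure'] (min_width=14, slack=2)
Line 5: ['sun', 'dust'] (min_width=8, slack=8)
Line 6: ['electric', 'old'] (min_width=12, slack=4)
Line 7: ['mountain', 'small'] (min_width=14, slack=2)
Line 8: ['angry', 'end'] (min_width=9, slack=7)

Answer: 5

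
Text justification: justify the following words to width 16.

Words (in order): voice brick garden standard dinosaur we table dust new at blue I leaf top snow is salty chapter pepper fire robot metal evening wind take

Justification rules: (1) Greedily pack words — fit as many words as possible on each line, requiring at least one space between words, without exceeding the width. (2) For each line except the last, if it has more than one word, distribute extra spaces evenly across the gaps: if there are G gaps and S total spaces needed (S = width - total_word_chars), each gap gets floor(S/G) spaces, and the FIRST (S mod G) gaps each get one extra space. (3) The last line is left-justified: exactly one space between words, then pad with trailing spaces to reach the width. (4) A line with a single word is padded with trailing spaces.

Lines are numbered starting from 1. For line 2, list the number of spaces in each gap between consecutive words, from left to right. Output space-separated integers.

Answer: 2

Derivation:
Line 1: ['voice', 'brick'] (min_width=11, slack=5)
Line 2: ['garden', 'standard'] (min_width=15, slack=1)
Line 3: ['dinosaur', 'we'] (min_width=11, slack=5)
Line 4: ['table', 'dust', 'new'] (min_width=14, slack=2)
Line 5: ['at', 'blue', 'I', 'leaf'] (min_width=14, slack=2)
Line 6: ['top', 'snow', 'is'] (min_width=11, slack=5)
Line 7: ['salty', 'chapter'] (min_width=13, slack=3)
Line 8: ['pepper', 'fire'] (min_width=11, slack=5)
Line 9: ['robot', 'metal'] (min_width=11, slack=5)
Line 10: ['evening', 'wind'] (min_width=12, slack=4)
Line 11: ['take'] (min_width=4, slack=12)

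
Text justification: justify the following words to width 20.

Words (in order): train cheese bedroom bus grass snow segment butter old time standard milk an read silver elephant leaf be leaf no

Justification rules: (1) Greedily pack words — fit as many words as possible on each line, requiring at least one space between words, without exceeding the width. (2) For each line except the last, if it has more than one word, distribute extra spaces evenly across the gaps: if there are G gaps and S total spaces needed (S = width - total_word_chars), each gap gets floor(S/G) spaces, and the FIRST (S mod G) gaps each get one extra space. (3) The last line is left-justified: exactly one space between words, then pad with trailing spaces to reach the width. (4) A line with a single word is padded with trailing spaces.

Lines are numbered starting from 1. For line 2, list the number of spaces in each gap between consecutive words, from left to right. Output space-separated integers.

Line 1: ['train', 'cheese', 'bedroom'] (min_width=20, slack=0)
Line 2: ['bus', 'grass', 'snow'] (min_width=14, slack=6)
Line 3: ['segment', 'butter', 'old'] (min_width=18, slack=2)
Line 4: ['time', 'standard', 'milk'] (min_width=18, slack=2)
Line 5: ['an', 'read', 'silver'] (min_width=14, slack=6)
Line 6: ['elephant', 'leaf', 'be'] (min_width=16, slack=4)
Line 7: ['leaf', 'no'] (min_width=7, slack=13)

Answer: 4 4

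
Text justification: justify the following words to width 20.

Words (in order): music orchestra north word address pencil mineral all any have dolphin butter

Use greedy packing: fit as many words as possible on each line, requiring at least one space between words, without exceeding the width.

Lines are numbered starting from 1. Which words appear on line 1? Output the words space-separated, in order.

Answer: music orchestra

Derivation:
Line 1: ['music', 'orchestra'] (min_width=15, slack=5)
Line 2: ['north', 'word', 'address'] (min_width=18, slack=2)
Line 3: ['pencil', 'mineral', 'all'] (min_width=18, slack=2)
Line 4: ['any', 'have', 'dolphin'] (min_width=16, slack=4)
Line 5: ['butter'] (min_width=6, slack=14)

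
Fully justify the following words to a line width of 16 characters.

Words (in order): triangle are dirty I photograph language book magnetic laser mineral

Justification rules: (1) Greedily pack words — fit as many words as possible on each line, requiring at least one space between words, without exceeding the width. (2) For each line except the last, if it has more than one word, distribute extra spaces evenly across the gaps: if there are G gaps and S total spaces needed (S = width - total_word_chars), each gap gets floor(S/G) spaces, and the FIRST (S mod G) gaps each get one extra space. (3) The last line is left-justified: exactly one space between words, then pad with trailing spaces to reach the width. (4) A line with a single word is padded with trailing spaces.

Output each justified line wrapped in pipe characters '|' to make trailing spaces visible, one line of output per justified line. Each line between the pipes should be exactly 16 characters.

Line 1: ['triangle', 'are'] (min_width=12, slack=4)
Line 2: ['dirty', 'I'] (min_width=7, slack=9)
Line 3: ['photograph'] (min_width=10, slack=6)
Line 4: ['language', 'book'] (min_width=13, slack=3)
Line 5: ['magnetic', 'laser'] (min_width=14, slack=2)
Line 6: ['mineral'] (min_width=7, slack=9)

Answer: |triangle     are|
|dirty          I|
|photograph      |
|language    book|
|magnetic   laser|
|mineral         |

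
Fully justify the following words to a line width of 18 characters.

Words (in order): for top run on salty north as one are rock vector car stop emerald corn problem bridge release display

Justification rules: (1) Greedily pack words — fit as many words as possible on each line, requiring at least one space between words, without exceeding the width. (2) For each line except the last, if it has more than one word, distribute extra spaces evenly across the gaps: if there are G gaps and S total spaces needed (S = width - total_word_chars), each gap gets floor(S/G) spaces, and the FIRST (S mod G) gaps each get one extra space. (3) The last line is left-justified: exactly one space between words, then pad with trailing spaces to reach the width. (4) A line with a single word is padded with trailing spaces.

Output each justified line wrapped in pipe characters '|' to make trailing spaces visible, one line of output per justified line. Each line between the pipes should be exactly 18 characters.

Line 1: ['for', 'top', 'run', 'on'] (min_width=14, slack=4)
Line 2: ['salty', 'north', 'as', 'one'] (min_width=18, slack=0)
Line 3: ['are', 'rock', 'vector'] (min_width=15, slack=3)
Line 4: ['car', 'stop', 'emerald'] (min_width=16, slack=2)
Line 5: ['corn', 'problem'] (min_width=12, slack=6)
Line 6: ['bridge', 'release'] (min_width=14, slack=4)
Line 7: ['display'] (min_width=7, slack=11)

Answer: |for   top  run  on|
|salty north as one|
|are   rock  vector|
|car  stop  emerald|
|corn       problem|
|bridge     release|
|display           |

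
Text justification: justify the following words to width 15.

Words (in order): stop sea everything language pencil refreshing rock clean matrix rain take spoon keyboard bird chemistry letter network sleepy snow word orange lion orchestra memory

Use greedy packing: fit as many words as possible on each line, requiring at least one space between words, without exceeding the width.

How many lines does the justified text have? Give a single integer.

Line 1: ['stop', 'sea'] (min_width=8, slack=7)
Line 2: ['everything'] (min_width=10, slack=5)
Line 3: ['language', 'pencil'] (min_width=15, slack=0)
Line 4: ['refreshing', 'rock'] (min_width=15, slack=0)
Line 5: ['clean', 'matrix'] (min_width=12, slack=3)
Line 6: ['rain', 'take', 'spoon'] (min_width=15, slack=0)
Line 7: ['keyboard', 'bird'] (min_width=13, slack=2)
Line 8: ['chemistry'] (min_width=9, slack=6)
Line 9: ['letter', 'network'] (min_width=14, slack=1)
Line 10: ['sleepy', 'snow'] (min_width=11, slack=4)
Line 11: ['word', 'orange'] (min_width=11, slack=4)
Line 12: ['lion', 'orchestra'] (min_width=14, slack=1)
Line 13: ['memory'] (min_width=6, slack=9)
Total lines: 13

Answer: 13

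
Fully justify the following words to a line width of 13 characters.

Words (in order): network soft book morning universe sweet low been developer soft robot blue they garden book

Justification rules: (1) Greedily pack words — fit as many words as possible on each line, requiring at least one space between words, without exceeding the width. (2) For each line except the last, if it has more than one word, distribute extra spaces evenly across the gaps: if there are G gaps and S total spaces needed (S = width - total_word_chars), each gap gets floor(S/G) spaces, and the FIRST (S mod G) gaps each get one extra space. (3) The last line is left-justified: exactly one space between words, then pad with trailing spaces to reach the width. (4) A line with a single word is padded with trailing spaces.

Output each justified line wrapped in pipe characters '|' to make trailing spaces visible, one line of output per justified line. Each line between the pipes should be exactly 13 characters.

Answer: |network  soft|
|book  morning|
|universe     |
|sweet     low|
|been         |
|developer    |
|soft    robot|
|blue     they|
|garden book  |

Derivation:
Line 1: ['network', 'soft'] (min_width=12, slack=1)
Line 2: ['book', 'morning'] (min_width=12, slack=1)
Line 3: ['universe'] (min_width=8, slack=5)
Line 4: ['sweet', 'low'] (min_width=9, slack=4)
Line 5: ['been'] (min_width=4, slack=9)
Line 6: ['developer'] (min_width=9, slack=4)
Line 7: ['soft', 'robot'] (min_width=10, slack=3)
Line 8: ['blue', 'they'] (min_width=9, slack=4)
Line 9: ['garden', 'book'] (min_width=11, slack=2)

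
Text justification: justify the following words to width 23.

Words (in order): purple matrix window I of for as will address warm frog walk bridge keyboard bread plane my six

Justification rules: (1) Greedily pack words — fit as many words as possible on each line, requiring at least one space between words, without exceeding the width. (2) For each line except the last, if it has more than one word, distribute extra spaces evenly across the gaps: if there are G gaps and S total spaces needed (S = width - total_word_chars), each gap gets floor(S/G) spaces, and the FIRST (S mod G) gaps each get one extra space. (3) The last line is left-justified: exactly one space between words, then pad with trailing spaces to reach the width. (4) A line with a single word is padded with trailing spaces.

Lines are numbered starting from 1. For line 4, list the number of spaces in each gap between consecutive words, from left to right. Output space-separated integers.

Answer: 1 1 1

Derivation:
Line 1: ['purple', 'matrix', 'window', 'I'] (min_width=22, slack=1)
Line 2: ['of', 'for', 'as', 'will', 'address'] (min_width=22, slack=1)
Line 3: ['warm', 'frog', 'walk', 'bridge'] (min_width=21, slack=2)
Line 4: ['keyboard', 'bread', 'plane', 'my'] (min_width=23, slack=0)
Line 5: ['six'] (min_width=3, slack=20)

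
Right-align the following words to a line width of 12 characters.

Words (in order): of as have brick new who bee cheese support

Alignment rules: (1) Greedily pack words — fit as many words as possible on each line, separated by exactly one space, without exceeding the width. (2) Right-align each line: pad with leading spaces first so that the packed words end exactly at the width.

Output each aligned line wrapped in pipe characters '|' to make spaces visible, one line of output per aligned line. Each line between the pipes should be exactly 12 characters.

Line 1: ['of', 'as', 'have'] (min_width=10, slack=2)
Line 2: ['brick', 'new'] (min_width=9, slack=3)
Line 3: ['who', 'bee'] (min_width=7, slack=5)
Line 4: ['cheese'] (min_width=6, slack=6)
Line 5: ['support'] (min_width=7, slack=5)

Answer: |  of as have|
|   brick new|
|     who bee|
|      cheese|
|     support|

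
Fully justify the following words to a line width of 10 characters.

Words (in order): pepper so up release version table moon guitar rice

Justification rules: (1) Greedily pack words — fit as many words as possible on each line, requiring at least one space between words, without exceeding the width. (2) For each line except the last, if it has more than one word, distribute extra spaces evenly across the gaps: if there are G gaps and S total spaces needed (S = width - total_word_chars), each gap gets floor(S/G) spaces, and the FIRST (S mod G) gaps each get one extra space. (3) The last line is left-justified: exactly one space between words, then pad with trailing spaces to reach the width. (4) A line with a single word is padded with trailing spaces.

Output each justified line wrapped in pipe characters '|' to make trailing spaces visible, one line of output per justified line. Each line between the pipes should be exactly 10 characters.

Answer: |pepper  so|
|up release|
|version   |
|table moon|
|guitar    |
|rice      |

Derivation:
Line 1: ['pepper', 'so'] (min_width=9, slack=1)
Line 2: ['up', 'release'] (min_width=10, slack=0)
Line 3: ['version'] (min_width=7, slack=3)
Line 4: ['table', 'moon'] (min_width=10, slack=0)
Line 5: ['guitar'] (min_width=6, slack=4)
Line 6: ['rice'] (min_width=4, slack=6)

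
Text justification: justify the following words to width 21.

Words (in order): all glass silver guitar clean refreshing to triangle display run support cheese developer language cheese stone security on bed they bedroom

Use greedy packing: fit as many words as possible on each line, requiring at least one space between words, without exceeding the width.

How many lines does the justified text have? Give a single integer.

Line 1: ['all', 'glass', 'silver'] (min_width=16, slack=5)
Line 2: ['guitar', 'clean'] (min_width=12, slack=9)
Line 3: ['refreshing', 'to'] (min_width=13, slack=8)
Line 4: ['triangle', 'display', 'run'] (min_width=20, slack=1)
Line 5: ['support', 'cheese'] (min_width=14, slack=7)
Line 6: ['developer', 'language'] (min_width=18, slack=3)
Line 7: ['cheese', 'stone', 'security'] (min_width=21, slack=0)
Line 8: ['on', 'bed', 'they', 'bedroom'] (min_width=19, slack=2)
Total lines: 8

Answer: 8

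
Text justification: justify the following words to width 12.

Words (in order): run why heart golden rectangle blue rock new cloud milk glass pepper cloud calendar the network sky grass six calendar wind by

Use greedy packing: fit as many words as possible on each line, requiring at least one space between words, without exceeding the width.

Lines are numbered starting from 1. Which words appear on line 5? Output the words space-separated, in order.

Line 1: ['run', 'why'] (min_width=7, slack=5)
Line 2: ['heart', 'golden'] (min_width=12, slack=0)
Line 3: ['rectangle'] (min_width=9, slack=3)
Line 4: ['blue', 'rock'] (min_width=9, slack=3)
Line 5: ['new', 'cloud'] (min_width=9, slack=3)
Line 6: ['milk', 'glass'] (min_width=10, slack=2)
Line 7: ['pepper', 'cloud'] (min_width=12, slack=0)
Line 8: ['calendar', 'the'] (min_width=12, slack=0)
Line 9: ['network', 'sky'] (min_width=11, slack=1)
Line 10: ['grass', 'six'] (min_width=9, slack=3)
Line 11: ['calendar'] (min_width=8, slack=4)
Line 12: ['wind', 'by'] (min_width=7, slack=5)

Answer: new cloud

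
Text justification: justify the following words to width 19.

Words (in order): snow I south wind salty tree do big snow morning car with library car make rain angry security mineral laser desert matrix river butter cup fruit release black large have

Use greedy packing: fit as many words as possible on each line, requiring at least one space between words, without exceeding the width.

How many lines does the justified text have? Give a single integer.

Line 1: ['snow', 'I', 'south', 'wind'] (min_width=17, slack=2)
Line 2: ['salty', 'tree', 'do', 'big'] (min_width=17, slack=2)
Line 3: ['snow', 'morning', 'car'] (min_width=16, slack=3)
Line 4: ['with', 'library', 'car'] (min_width=16, slack=3)
Line 5: ['make', 'rain', 'angry'] (min_width=15, slack=4)
Line 6: ['security', 'mineral'] (min_width=16, slack=3)
Line 7: ['laser', 'desert', 'matrix'] (min_width=19, slack=0)
Line 8: ['river', 'butter', 'cup'] (min_width=16, slack=3)
Line 9: ['fruit', 'release', 'black'] (min_width=19, slack=0)
Line 10: ['large', 'have'] (min_width=10, slack=9)
Total lines: 10

Answer: 10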